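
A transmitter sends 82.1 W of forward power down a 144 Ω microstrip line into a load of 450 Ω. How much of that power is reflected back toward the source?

P_reflected ≈ 21.8 W

Γ = (450 − 144)/(450 + 144) = 0.515
|Γ|² = 0.265
P_refl = |Γ|²·P_inc = 21.8 W, P_del = (1 − |Γ|²)·P_inc = 60.3 W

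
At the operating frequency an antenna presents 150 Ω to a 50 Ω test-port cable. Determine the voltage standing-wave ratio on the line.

For a purely resistive load, VSWR = R_L/Z_0 or Z_0/R_L (whichever > 1) = 150/50

VSWR ≈ 3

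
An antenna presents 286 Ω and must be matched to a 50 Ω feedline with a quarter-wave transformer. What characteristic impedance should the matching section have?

Z_qwt ≈ 120 Ω

Z_qwt = √(Z_0·R_L) = √(50 × 286) = √14300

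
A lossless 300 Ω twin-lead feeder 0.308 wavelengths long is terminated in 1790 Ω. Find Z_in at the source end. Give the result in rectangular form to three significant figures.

Z_in ≈ 57.4 + j111 Ω

βl = 2π × 0.308 = 111°
tan(βl) = tan(111°) = -2.62
Z_in = Z_0·(Z_L + jZ_0·tanβl)/(Z_0 + jZ_L·tanβl)
     = 300·(1790 − j786)/(300 − j4690)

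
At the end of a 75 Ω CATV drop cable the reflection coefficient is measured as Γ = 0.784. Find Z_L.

Z_L ≈ 619 Ω

Z_L = Z_0·(1 + Γ)/(1 − Γ) = 75·(1.78)/(0.216)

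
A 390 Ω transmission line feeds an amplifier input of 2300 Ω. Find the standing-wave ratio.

VSWR ≈ 5.9

Γ = (2300 − 390)/(2300 + 390) = 0.71
VSWR = (1 + 0.71)/(1 − 0.71)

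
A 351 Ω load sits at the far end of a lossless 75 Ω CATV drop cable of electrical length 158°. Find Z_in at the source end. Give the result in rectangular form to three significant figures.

tan(βl) = tan(158°) = -0.404
Z_in = Z_0·(Z_L + jZ_0·tanβl)/(Z_0 + jZ_L·tanβl)
     = 75·(351 − j30.3)/(75 − j142)

Z_in ≈ 89.2 + j138 Ω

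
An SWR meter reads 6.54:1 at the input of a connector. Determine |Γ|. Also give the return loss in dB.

|Γ| ≈ 0.735; return loss ≈ 2.68 dB

|Γ| = (S − 1)/(S + 1) = (6.54 − 1)/(6.54 + 1) = 5.54/7.54
RL = −20·log₁₀|Γ| = −20·log₁₀(0.735)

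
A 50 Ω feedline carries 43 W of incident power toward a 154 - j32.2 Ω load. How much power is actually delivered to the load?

|Γ| = |(104 − j32.2)/(204 − j32.2)| = 0.527
|Γ|² = 0.278
P_refl = |Γ|²·P_inc = 11.9 W, P_del = (1 − |Γ|²)·P_inc = 31.1 W

P_delivered ≈ 31.1 W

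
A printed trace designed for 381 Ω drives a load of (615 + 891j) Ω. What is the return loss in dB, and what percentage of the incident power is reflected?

Γ = (234 + j891)/(996 + j891), |Γ| = 0.689
RL = −20·log₁₀(0.689) = 3.23 dB
P_refl/P_inc = |Γ|² = 0.475

RL ≈ 3.23 dB; 47.5% of incident power reflected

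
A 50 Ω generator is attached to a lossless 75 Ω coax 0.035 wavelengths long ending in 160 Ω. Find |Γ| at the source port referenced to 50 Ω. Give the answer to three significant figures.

|Γ| ≈ 0.515

βl = 2π × 0.035 = 12.6°
tan(βl) = 0.224
Z_in = Z_0·(Z_L + jZ_0·tanβl)/(Z_0 + jZ_L·tanβl) = 137 − j48.5 Ω
Γ_s = (Z_in − Z_s)/(Z_in + Z_s) = (86.9 − j48.5)/(187 − j48.5), |Γ_s| = 0.515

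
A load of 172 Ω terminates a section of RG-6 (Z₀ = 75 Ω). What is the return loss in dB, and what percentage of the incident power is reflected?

RL ≈ 8.12 dB; 15.4% of incident power reflected

Γ = (172 − 75)/(172 + 75) = 0.393
RL = −20·log₁₀(0.393) = 8.12 dB
P_refl/P_inc = |Γ|² = 0.154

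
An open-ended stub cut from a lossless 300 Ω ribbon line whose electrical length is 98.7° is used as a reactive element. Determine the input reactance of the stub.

tan(βl) = -6.54
For an open-ended stub, Z_in = −jZ_0·cot(βl) = −jZ_0/tan(βl)

X_in ≈ 45.9 Ω (inductive)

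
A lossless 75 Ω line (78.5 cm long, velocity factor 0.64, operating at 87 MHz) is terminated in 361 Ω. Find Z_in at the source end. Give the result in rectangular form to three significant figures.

λ = v/f = 0.64·c / 87 MHz = 2.21 m
βl = 2π·l/λ = 2π × 0.356 = 128°
tan(βl) = tan(128°) = -1.28
Z_in = Z_0·(Z_L + jZ_0·tanβl)/(Z_0 + jZ_L·tanβl)
     = 75·(361 − j95.8)/(75 − j461)

Z_in ≈ 24.5 + j54.7 Ω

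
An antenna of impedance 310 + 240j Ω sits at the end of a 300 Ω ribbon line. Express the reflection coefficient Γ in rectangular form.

Γ ≈ 0.148 + j0.335

Γ = (Z_L − Z_0)/(Z_L + Z_0) = (10 + j240)/(610 + j240)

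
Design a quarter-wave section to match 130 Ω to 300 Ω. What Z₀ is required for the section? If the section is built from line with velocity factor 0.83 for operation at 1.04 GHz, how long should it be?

Z_qwt = √(Z_0·R_L) = √(300 × 130) = √39000
λ = 0.83·c/f = 0.239 m, so l = λ/4 = 0.0599 m

Z_qwt ≈ 197 Ω; length ≈ 5.99 cm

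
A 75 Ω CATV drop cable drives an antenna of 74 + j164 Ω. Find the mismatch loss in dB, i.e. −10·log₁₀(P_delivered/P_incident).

mismatch loss ≈ 3.45 dB

Γ = (-1 + j164)/(149 + j164), |Γ| = 0.74
|Γ|² = 0.548, so P_del/P_inc = 1 − |Γ|² = 0.452
ML = −10·log₁₀(1 − |Γ|²)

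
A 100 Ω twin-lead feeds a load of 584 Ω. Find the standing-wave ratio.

VSWR ≈ 5.84

Γ = (584 − 100)/(584 + 100) = 0.708
VSWR = (1 + 0.708)/(1 − 0.708)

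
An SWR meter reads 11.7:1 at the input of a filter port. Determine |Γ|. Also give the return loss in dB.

|Γ| ≈ 0.843; return loss ≈ 1.49 dB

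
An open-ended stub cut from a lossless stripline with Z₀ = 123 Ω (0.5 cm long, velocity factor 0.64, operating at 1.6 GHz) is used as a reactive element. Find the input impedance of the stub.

Z_in ≈ −j459 Ω

λ = v/f = 0.64·c / 1.6 GHz = 0.12 m
βl = 2π·l/λ = 2π × 0.0417 = 15°
tan(βl) = 0.268
For an open-ended stub, Z_in = −jZ_0·cot(βl) = −jZ_0/tan(βl)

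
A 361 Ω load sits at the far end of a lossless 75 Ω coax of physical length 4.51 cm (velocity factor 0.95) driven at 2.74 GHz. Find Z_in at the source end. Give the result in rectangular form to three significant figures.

λ = v/f = 0.95·c / 2.74 GHz = 0.104 m
βl = 2π·l/λ = 2π × 0.434 = 156°
tan(βl) = tan(156°) = -0.443
Z_in = Z_0·(Z_L + jZ_0·tanβl)/(Z_0 + jZ_L·tanβl)
     = 75·(361 − j33.2)/(75 − j160)

Z_in ≈ 77.8 + j133 Ω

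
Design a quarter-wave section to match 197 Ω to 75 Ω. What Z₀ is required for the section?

Z_qwt = √(Z_0·R_L) = √(75 × 197) = √14780

Z_qwt ≈ 122 Ω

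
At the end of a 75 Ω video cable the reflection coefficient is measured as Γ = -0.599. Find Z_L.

Z_L ≈ 18.8 Ω

Z_L = Z_0·(1 + Γ)/(1 − Γ) = 75·(0.401)/(1.6)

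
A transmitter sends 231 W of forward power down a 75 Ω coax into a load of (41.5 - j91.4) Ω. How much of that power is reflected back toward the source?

P_reflected ≈ 99.8 W

|Γ| = |(-33.5 − j91.4)/(116.5 − j91.4)| = 0.657
|Γ|² = 0.432
P_refl = |Γ|²·P_inc = 99.8 W, P_del = (1 − |Γ|²)·P_inc = 131 W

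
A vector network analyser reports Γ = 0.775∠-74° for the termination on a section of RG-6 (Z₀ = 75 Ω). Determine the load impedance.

Z_L = Z_0·(1 + Γ)/(1 − Γ) = 75·(1.21 − j0.745)/(0.786 + j0.745)

Z_L ≈ 25.5 − j95.2 Ω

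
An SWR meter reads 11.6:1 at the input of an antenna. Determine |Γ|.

|Γ| ≈ 0.841

|Γ| = (S − 1)/(S + 1) = (11.6 − 1)/(11.6 + 1) = 10.6/12.6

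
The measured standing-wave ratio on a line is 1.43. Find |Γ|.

|Γ| ≈ 0.177

|Γ| = (S − 1)/(S + 1) = (1.43 − 1)/(1.43 + 1) = 0.43/2.43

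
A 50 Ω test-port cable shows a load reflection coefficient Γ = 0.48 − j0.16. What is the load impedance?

Z_L ≈ 126 − j54.1 Ω

Z_L = Z_0·(1 + Γ)/(1 − Γ) = 50·(1.48 − j0.16)/(0.52 + j0.16)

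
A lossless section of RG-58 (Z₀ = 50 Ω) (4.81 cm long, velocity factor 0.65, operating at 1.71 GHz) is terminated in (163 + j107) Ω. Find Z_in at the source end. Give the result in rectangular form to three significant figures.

λ = v/f = 0.65·c / 1.71 GHz = 0.114 m
βl = 2π·l/λ = 2π × 0.422 = 152°
tan(βl) = tan(152°) = -0.535
Z_in = Z_0·(Z_L + jZ_0·tanβl)/(Z_0 + jZ_L·tanβl)
     = 50·(163 + j80.2)/(107 − j87.2)

Z_in ≈ 27.4 + j59.7 Ω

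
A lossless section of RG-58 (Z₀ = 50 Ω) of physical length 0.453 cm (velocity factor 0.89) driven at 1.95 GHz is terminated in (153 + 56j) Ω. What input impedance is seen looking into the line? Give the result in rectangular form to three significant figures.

Z_in ≈ 160 − j47.9 Ω

λ = v/f = 0.89·c / 1.95 GHz = 0.137 m
βl = 2π·l/λ = 2π × 0.0331 = 11.9°
tan(βl) = tan(11.9°) = 0.211
Z_in = Z_0·(Z_L + jZ_0·tanβl)/(Z_0 + jZ_L·tanβl)
     = 50·(153 + j66.5)/(38.2 + j32.3)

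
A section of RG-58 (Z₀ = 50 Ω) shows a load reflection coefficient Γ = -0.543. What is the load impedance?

Z_L ≈ 14.8 Ω

Z_L = Z_0·(1 + Γ)/(1 − Γ) = 50·(0.457)/(1.54)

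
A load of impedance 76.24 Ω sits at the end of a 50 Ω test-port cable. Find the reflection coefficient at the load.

Γ = 0.208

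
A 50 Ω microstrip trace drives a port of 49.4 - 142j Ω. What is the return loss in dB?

RL ≈ 1.73 dB

Γ = (-0.6 − j142)/(99.4 − j142), |Γ| = 0.819
RL = −20·log₁₀|Γ| = −20·log₁₀(0.819)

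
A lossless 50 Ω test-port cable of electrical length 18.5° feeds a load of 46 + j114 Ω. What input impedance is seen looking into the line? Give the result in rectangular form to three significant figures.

tan(βl) = tan(18.5°) = 0.335
Z_in = Z_0·(Z_L + jZ_0·tanβl)/(Z_0 + jZ_L·tanβl)
     = 50·(46 + j131)/(11.9 + j15.4)

Z_in ≈ 339 + j112 Ω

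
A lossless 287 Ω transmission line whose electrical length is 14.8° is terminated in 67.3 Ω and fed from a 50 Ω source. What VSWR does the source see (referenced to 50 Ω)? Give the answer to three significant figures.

VSWR ≈ 3.24

tan(βl) = 0.264
Z_in = Z_0·(Z_L + jZ_0·tanβl)/(Z_0 + jZ_L·tanβl) = 71.7 + j71.4 Ω
Γ_s = (Z_in − Z_s)/(Z_in + Z_s) = (21.7 + j71.4)/(122 + j71.4), |Γ_s| = 0.529
VSWR = (1 + |Γ_s|)/(1 − |Γ_s|)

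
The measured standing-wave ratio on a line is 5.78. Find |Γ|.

|Γ| ≈ 0.705

|Γ| = (S − 1)/(S + 1) = (5.78 − 1)/(5.78 + 1) = 4.78/6.78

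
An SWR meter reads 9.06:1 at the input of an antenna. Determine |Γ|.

|Γ| ≈ 0.801

|Γ| = (S − 1)/(S + 1) = (9.06 − 1)/(9.06 + 1) = 8.06/10.1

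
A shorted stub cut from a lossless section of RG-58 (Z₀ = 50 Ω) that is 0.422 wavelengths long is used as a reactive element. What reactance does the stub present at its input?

βl = 2π × 0.422 = 152°
tan(βl) = -0.534
For a shorted stub, Z_in = jZ_0·tan(βl)

X_in ≈ -26.7 Ω (capacitive)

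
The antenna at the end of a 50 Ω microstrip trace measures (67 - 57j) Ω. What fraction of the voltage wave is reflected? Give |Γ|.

Γ = (Z_L − Z_0)/(Z_L + Z_0) = (17 − j57)/(117 − j57)
|Γ| = 59.5/130

|Γ| ≈ 0.457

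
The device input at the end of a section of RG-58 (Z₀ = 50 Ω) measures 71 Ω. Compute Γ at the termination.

Γ = 0.174

Γ = (Z_L − Z_0)/(Z_L + Z_0) = (71 − 50)/(71 + 50) = 21/121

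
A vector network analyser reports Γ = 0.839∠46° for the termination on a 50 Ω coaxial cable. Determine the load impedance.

Z_L = Z_0·(1 + Γ)/(1 − Γ) = 50·(1.58 + j0.604)/(0.417 − j0.604)

Z_L ≈ 27.5 + j112 Ω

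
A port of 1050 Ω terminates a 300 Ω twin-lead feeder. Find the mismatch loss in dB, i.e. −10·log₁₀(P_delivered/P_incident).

Γ = (1050 − 300)/(1050 + 300) = 0.556
|Γ|² = 0.309, so P_del/P_inc = 1 − |Γ|² = 0.691
ML = −10·log₁₀(1 − |Γ|²)

mismatch loss ≈ 1.6 dB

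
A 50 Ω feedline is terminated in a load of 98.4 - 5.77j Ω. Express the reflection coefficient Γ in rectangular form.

Γ ≈ 0.327 − j0.0262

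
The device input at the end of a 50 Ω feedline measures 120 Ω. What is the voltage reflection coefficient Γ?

Γ = 0.412

Γ = (Z_L − Z_0)/(Z_L + Z_0) = (120 − 50)/(120 + 50) = 70/170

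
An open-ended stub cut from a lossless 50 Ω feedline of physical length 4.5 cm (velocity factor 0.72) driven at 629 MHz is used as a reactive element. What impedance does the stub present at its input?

Z_in ≈ −j46.3 Ω

λ = v/f = 0.72·c / 629 MHz = 0.343 m
βl = 2π·l/λ = 2π × 0.131 = 47.2°
tan(βl) = 1.08
For an open-ended stub, Z_in = −jZ_0·cot(βl) = −jZ_0/tan(βl)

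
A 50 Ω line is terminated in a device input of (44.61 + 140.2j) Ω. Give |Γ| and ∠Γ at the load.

Γ = (Z_L − Z_0)/(Z_L + Z_0) = (-5.39 + j140.2)/(94.61 + j140.2)
|Γ| = 140/169 = 0.83

Γ ≈ 0.83 ∠ 36.2°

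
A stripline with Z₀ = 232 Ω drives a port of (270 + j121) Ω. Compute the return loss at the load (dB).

Γ = (38 + j121)/(502 + j121), |Γ| = 0.246
RL = −20·log₁₀|Γ| = −20·log₁₀(0.246)

RL ≈ 12.2 dB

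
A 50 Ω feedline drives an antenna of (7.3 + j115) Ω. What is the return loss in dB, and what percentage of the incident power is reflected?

Γ = (-42.7 + j115)/(57.3 + j115), |Γ| = 0.955
RL = −20·log₁₀(0.955) = 0.402 dB
P_refl/P_inc = |Γ|² = 0.912

RL ≈ 0.402 dB; 91.2% of incident power reflected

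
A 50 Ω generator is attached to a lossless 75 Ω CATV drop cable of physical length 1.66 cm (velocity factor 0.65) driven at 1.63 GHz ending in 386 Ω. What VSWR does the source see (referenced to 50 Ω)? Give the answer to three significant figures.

λ = v/f = 0.65·c / 1.63 GHz = 0.12 m
βl = 2π·l/λ = 2π × 0.139 = 50°
tan(βl) = 1.19
Z_in = Z_0·(Z_L + jZ_0·tanβl)/(Z_0 + jZ_L·tanβl) = 24.2 − j59.1 Ω
Γ_s = (Z_in − Z_s)/(Z_in + Z_s) = (-25.8 − j59.1)/(74.2 − j59.1), |Γ_s| = 0.679
VSWR = (1 + |Γ_s|)/(1 − |Γ_s|)

VSWR ≈ 5.24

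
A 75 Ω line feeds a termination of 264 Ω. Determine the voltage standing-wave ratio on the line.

For a purely resistive load, VSWR = R_L/Z_0 or Z_0/R_L (whichever > 1) = 264/75

VSWR ≈ 3.52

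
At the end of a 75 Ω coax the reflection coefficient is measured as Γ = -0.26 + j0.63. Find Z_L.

Z_L = Z_0·(1 + Γ)/(1 − Γ) = 75·(0.74 + j0.63)/(1.26 − j0.63)

Z_L ≈ 20.2 + j47.6 Ω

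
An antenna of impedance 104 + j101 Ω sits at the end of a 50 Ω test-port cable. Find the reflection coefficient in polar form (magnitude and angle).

Γ ≈ 0.622 ∠ 28.6°

Γ = (Z_L − Z_0)/(Z_L + Z_0) = (54 + j101)/(154 + j101)
|Γ| = 115/184 = 0.622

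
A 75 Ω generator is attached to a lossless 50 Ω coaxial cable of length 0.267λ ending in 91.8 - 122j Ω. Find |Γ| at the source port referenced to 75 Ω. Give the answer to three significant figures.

|Γ| ≈ 0.767

βl = 2π × 0.267 = 96.1°
tan(βl) = -9.33
Z_in = Z_0·(Z_L + jZ_0·tanβl)/(Z_0 + jZ_L·tanβl) = 10.5 + j18.7 Ω
Γ_s = (Z_in − Z_s)/(Z_in + Z_s) = (-64.5 + j18.7)/(85.5 + j18.7), |Γ_s| = 0.767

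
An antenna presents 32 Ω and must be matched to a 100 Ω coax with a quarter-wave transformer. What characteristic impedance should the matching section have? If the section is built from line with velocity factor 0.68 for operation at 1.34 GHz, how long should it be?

Z_qwt = √(Z_0·R_L) = √(100 × 32) = √3200
λ = 0.68·c/f = 0.152 m, so l = λ/4 = 0.0381 m

Z_qwt ≈ 56.6 Ω; length ≈ 3.81 cm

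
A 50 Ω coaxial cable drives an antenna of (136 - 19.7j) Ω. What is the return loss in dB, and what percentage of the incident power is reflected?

Γ = (86 − j19.7)/(186 − j19.7), |Γ| = 0.472
RL = −20·log₁₀(0.472) = 6.53 dB
P_refl/P_inc = |Γ|² = 0.223

RL ≈ 6.53 dB; 22.3% of incident power reflected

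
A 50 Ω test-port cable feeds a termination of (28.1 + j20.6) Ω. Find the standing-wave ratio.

VSWR ≈ 2.19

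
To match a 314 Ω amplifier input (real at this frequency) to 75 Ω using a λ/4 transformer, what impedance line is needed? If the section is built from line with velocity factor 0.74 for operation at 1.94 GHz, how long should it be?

Z_qwt ≈ 153 Ω; length ≈ 2.86 cm

Z_qwt = √(Z_0·R_L) = √(75 × 314) = √23550
λ = 0.74·c/f = 0.114 m, so l = λ/4 = 0.0286 m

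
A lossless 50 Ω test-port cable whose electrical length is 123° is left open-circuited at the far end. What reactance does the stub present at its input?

X_in ≈ 32.5 Ω (inductive)

tan(βl) = -1.54
For an open-circuited stub, Z_in = −jZ_0·cot(βl) = −jZ_0/tan(βl)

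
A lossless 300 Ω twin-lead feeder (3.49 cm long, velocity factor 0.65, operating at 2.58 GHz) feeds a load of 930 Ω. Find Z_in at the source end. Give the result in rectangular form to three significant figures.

Z_in ≈ 625 + j401 Ω

λ = v/f = 0.65·c / 2.58 GHz = 0.0756 m
βl = 2π·l/λ = 2π × 0.462 = 166°
tan(βl) = tan(166°) = -0.245
Z_in = Z_0·(Z_L + jZ_0·tanβl)/(Z_0 + jZ_L·tanβl)
     = 300·(930 − j73.5)/(300 − j228)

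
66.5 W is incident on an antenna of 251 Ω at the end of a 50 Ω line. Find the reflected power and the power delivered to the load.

Γ = (251 − 50)/(251 + 50) = 0.668
|Γ|² = 0.446
P_refl = |Γ|²·P_inc = 29.7 W, P_del = (1 − |Γ|²)·P_inc = 36.8 W

P_reflected ≈ 29.7 W; P_delivered ≈ 36.8 W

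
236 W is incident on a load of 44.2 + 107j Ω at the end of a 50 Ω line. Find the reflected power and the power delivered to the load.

|Γ| = |(-5.8 + j107)/(94.2 + j107)| = 0.752
|Γ|² = 0.565
P_refl = |Γ|²·P_inc = 133 W, P_del = (1 − |Γ|²)·P_inc = 103 W

P_reflected ≈ 133 W; P_delivered ≈ 103 W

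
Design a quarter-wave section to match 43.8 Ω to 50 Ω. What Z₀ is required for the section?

Z_qwt = √(Z_0·R_L) = √(50 × 43.8) = √2190

Z_qwt ≈ 46.8 Ω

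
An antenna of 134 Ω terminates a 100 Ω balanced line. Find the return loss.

RL ≈ 16.8 dB

Γ = (134 − 100)/(134 + 100) = 0.145
RL = −20·log₁₀|Γ| = −20·log₁₀(0.145)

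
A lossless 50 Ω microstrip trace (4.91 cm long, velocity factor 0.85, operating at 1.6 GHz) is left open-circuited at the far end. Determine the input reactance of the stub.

X_in ≈ 19.1 Ω (inductive)

λ = v/f = 0.85·c / 1.6 GHz = 0.159 m
βl = 2π·l/λ = 2π × 0.308 = 111°
tan(βl) = -2.62
For an open-circuited stub, Z_in = −jZ_0·cot(βl) = −jZ_0/tan(βl)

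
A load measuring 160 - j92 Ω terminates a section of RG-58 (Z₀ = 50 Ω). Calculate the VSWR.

VSWR ≈ 4.34

Γ = (Z_L − Z_0)/(Z_L + Z_0) = (110 − j92)/(210 − j92)
|Γ| = 143/229 = 0.625
VSWR = (1 + |Γ|)/(1 − |Γ|) = 1.63/0.375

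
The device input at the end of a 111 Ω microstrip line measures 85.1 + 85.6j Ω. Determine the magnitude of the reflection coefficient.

|Γ| ≈ 0.418

Γ = (Z_L − Z_0)/(Z_L + Z_0) = (-25.9 + j85.6)/(196.1 + j85.6)
|Γ| = 89.4/214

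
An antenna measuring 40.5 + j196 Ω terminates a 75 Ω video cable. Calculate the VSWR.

Γ = (Z_L − Z_0)/(Z_L + Z_0) = (-34.5 + j196)/(115.5 + j196)
|Γ| = 199/228 = 0.875
VSWR = (1 + |Γ|)/(1 − |Γ|) = 1.87/0.125

VSWR ≈ 15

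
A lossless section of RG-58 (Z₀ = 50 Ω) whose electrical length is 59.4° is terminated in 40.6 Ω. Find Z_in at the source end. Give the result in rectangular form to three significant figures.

tan(βl) = tan(59.4°) = 1.69
Z_in = Z_0·(Z_L + jZ_0·tanβl)/(Z_0 + jZ_L·tanβl)
     = 50·(40.6 + j84.5)/(50 + j68.7)

Z_in ≈ 54.3 + j9.98 Ω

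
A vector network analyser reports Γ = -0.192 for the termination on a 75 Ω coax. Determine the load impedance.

Z_L = Z_0·(1 + Γ)/(1 − Γ) = 75·(0.808)/(1.19)

Z_L ≈ 50.8 Ω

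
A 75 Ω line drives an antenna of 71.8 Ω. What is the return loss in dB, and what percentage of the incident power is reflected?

Γ = (71.8 − 75)/(71.8 + 75) = -0.0218
RL = −20·log₁₀(0.0218) = 33.2 dB
P_refl/P_inc = |Γ|² = 0.000475

RL ≈ 33.2 dB; 0.0475% of incident power reflected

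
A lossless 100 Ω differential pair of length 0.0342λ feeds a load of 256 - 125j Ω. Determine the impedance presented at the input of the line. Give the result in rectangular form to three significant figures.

βl = 2π × 0.0342 = 12.3°
tan(βl) = tan(12.3°) = 0.218
Z_in = Z_0·(Z_L + jZ_0·tanβl)/(Z_0 + jZ_L·tanβl)
     = 100·(256 − j103)/(127 + j55.9)

Z_in ≈ 139 − j142 Ω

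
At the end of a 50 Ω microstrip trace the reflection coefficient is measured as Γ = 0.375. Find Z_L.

Z_L ≈ 110 Ω

Z_L = Z_0·(1 + Γ)/(1 − Γ) = 50·(1.38)/(0.625)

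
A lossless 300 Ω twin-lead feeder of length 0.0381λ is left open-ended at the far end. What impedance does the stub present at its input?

Z_in ≈ −j1230 Ω

βl = 2π × 0.0381 = 13.7°
tan(βl) = 0.244
For an open-ended stub, Z_in = −jZ_0·cot(βl) = −jZ_0/tan(βl)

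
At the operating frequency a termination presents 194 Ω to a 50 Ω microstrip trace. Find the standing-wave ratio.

Γ = (194 − 50)/(194 + 50) = 0.59
VSWR = (1 + 0.59)/(1 − 0.59)

VSWR ≈ 3.88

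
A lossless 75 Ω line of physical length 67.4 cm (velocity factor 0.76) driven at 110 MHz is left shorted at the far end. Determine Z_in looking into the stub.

Z_in ≈ −j147 Ω

λ = v/f = 0.76·c / 110 MHz = 2.07 m
βl = 2π·l/λ = 2π × 0.325 = 117°
tan(βl) = -1.96
For a shorted stub, Z_in = jZ_0·tan(βl)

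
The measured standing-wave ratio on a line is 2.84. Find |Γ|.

|Γ| ≈ 0.479

|Γ| = (S − 1)/(S + 1) = (2.84 − 1)/(2.84 + 1) = 1.84/3.84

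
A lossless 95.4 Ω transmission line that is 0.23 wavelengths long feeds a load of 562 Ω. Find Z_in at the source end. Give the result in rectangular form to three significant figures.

βl = 2π × 0.23 = 82.8°
tan(βl) = tan(82.8°) = 7.92
Z_in = Z_0·(Z_L + jZ_0·tanβl)/(Z_0 + jZ_L·tanβl)
     = 95.4·(562 + j755)/(95.4 + j4450)

Z_in ≈ 16.4 − j11.7 Ω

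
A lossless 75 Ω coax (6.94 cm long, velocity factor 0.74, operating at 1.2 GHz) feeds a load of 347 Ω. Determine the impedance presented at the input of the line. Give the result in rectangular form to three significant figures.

Z_in ≈ 31 + j68.4 Ω

λ = v/f = 0.74·c / 1.2 GHz = 0.185 m
βl = 2π·l/λ = 2π × 0.375 = 135°
tan(βl) = tan(135°) = -0.998
Z_in = Z_0·(Z_L + jZ_0·tanβl)/(Z_0 + jZ_L·tanβl)
     = 75·(347 − j74.9)/(75 − j346)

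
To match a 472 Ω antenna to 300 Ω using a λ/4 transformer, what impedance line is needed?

Z_qwt ≈ 376 Ω

Z_qwt = √(Z_0·R_L) = √(300 × 472) = √141600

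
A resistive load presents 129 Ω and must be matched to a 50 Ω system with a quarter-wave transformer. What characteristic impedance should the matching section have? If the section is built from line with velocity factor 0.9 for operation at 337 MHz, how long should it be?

Z_qwt = √(Z_0·R_L) = √(50 × 129) = √6450
λ = 0.9·c/f = 0.801 m, so l = λ/4 = 0.2 m

Z_qwt ≈ 80.3 Ω; length ≈ 20 cm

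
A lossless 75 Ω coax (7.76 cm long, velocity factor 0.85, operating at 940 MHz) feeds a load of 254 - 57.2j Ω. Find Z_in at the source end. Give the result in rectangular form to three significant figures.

λ = v/f = 0.85·c / 940 MHz = 0.271 m
βl = 2π·l/λ = 2π × 0.286 = 103°
tan(βl) = tan(103°) = -4.34
Z_in = Z_0·(Z_L + jZ_0·tanβl)/(Z_0 + jZ_L·tanβl)
     = 75·(254 − j383)/(-173 − j1100)

Z_in ≈ 22.8 + j20.9 Ω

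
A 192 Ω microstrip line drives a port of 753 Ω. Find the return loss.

Γ = (753 − 192)/(753 + 192) = 0.594
RL = −20·log₁₀|Γ| = −20·log₁₀(0.594)

RL ≈ 4.53 dB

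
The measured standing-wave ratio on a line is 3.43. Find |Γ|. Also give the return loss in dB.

|Γ| ≈ 0.549; return loss ≈ 5.22 dB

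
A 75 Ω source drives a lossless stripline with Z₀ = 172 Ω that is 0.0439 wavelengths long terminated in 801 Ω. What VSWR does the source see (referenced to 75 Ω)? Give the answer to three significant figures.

βl = 2π × 0.0439 = 15.8°
tan(βl) = 0.283
Z_in = Z_0·(Z_L + jZ_0·tanβl)/(Z_0 + jZ_L·tanβl) = 316 − j368 Ω
Γ_s = (Z_in − Z_s)/(Z_in + Z_s) = (241 − j368)/(391 − j368), |Γ_s| = 0.819
VSWR = (1 + |Γ_s|)/(1 − |Γ_s|)

VSWR ≈ 10.1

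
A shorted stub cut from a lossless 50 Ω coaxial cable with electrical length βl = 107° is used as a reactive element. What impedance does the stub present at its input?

Z_in ≈ −j164 Ω

tan(βl) = -3.27
For a shorted stub, Z_in = jZ_0·tan(βl)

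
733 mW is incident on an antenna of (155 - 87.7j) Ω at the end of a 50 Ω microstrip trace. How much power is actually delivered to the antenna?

P_delivered ≈ 457 mW

|Γ| = |(105 − j87.7)/(205 − j87.7)| = 0.614
|Γ|² = 0.376
P_refl = |Γ|²·P_inc = 276 mW, P_del = (1 − |Γ|²)·P_inc = 457 mW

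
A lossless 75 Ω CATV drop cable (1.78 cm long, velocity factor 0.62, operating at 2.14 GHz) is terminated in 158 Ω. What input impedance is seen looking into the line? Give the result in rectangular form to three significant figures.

Z_in ≈ 37.9 − j16.6 Ω

λ = v/f = 0.62·c / 2.14 GHz = 0.0869 m
βl = 2π·l/λ = 2π × 0.205 = 73.7°
tan(βl) = tan(73.7°) = 3.43
Z_in = Z_0·(Z_L + jZ_0·tanβl)/(Z_0 + jZ_L·tanβl)
     = 75·(158 + j257)/(75 + j541)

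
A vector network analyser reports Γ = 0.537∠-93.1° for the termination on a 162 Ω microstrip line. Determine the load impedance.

Z_L ≈ 85.6 − j129 Ω

Z_L = Z_0·(1 + Γ)/(1 − Γ) = 162·(0.971 − j0.536)/(1.03 + j0.536)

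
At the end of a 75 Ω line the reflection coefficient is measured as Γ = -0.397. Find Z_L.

Z_L ≈ 32.4 Ω

Z_L = Z_0·(1 + Γ)/(1 − Γ) = 75·(0.603)/(1.4)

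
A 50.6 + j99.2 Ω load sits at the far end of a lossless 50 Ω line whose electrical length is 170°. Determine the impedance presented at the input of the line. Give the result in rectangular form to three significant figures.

Z_in ≈ 28.1 + j70.7 Ω

tan(βl) = tan(170°) = -0.176
Z_in = Z_0·(Z_L + jZ_0·tanβl)/(Z_0 + jZ_L·tanβl)
     = 50·(50.6 + j90.4)/(67.5 − j8.92)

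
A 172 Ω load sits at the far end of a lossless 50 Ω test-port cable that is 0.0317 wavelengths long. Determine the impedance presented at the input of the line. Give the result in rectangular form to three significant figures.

Z_in ≈ 121 − j73.8 Ω

βl = 2π × 0.0317 = 11.4°
tan(βl) = tan(11.4°) = 0.202
Z_in = Z_0·(Z_L + jZ_0·tanβl)/(Z_0 + jZ_L·tanβl)
     = 50·(172 + j10.1)/(50 + j34.7)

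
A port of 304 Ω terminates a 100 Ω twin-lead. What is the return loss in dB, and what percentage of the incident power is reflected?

RL ≈ 5.94 dB; 25.5% of incident power reflected

Γ = (304 − 100)/(304 + 100) = 0.505
RL = −20·log₁₀(0.505) = 5.94 dB
P_refl/P_inc = |Γ|² = 0.255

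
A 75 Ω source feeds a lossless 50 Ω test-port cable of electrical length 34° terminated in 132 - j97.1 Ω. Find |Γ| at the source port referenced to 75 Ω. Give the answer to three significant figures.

tan(βl) = 0.675
Z_in = Z_0·(Z_L + jZ_0·tanβl)/(Z_0 + jZ_L·tanβl) = 22.6 − j44.8 Ω
Γ_s = (Z_in − Z_s)/(Z_in + Z_s) = (-52.4 − j44.8)/(97.6 − j44.8), |Γ_s| = 0.642

|Γ| ≈ 0.642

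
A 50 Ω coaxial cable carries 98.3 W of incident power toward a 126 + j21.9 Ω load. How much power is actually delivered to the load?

P_delivered ≈ 78.8 W

|Γ| = |(76 + j21.9)/(176 + j21.9)| = 0.446
|Γ|² = 0.199
P_refl = |Γ|²·P_inc = 19.5 W, P_del = (1 − |Γ|²)·P_inc = 78.8 W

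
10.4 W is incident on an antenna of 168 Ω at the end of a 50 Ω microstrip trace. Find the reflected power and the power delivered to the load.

Γ = (168 − 50)/(168 + 50) = 0.541
|Γ|² = 0.293
P_refl = |Γ|²·P_inc = 3.05 W, P_del = (1 − |Γ|²)·P_inc = 7.35 W

P_reflected ≈ 3.05 W; P_delivered ≈ 7.35 W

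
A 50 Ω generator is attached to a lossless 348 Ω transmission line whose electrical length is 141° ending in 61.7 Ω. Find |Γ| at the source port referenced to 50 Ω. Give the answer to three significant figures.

tan(βl) = -0.81
Z_in = Z_0·(Z_L + jZ_0·tanβl)/(Z_0 + jZ_L·tanβl) = 100 − j267 Ω
Γ_s = (Z_in − Z_s)/(Z_in + Z_s) = (50.1 − j267)/(150 − j267), |Γ_s| = 0.887

|Γ| ≈ 0.887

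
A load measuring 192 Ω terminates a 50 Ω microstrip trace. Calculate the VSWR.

VSWR ≈ 3.84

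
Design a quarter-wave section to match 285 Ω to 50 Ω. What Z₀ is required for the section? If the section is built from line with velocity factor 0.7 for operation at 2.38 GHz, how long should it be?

Z_qwt ≈ 119 Ω; length ≈ 2.21 cm

Z_qwt = √(Z_0·R_L) = √(50 × 285) = √14250
λ = 0.7·c/f = 0.0882 m, so l = λ/4 = 0.0221 m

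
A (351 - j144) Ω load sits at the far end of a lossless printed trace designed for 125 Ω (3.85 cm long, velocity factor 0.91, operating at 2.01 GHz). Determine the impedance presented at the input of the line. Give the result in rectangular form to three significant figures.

λ = v/f = 0.91·c / 2.01 GHz = 0.136 m
βl = 2π·l/λ = 2π × 0.283 = 102°
tan(βl) = tan(102°) = -4.69
Z_in = Z_0·(Z_L + jZ_0·tanβl)/(Z_0 + jZ_L·tanβl)
     = 125·(351 − j730)/(-550 − j1640)

Z_in ≈ 41.9 + j40.7 Ω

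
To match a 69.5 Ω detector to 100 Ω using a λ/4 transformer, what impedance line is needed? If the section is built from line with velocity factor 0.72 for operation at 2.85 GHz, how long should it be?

Z_qwt ≈ 83.4 Ω; length ≈ 1.89 cm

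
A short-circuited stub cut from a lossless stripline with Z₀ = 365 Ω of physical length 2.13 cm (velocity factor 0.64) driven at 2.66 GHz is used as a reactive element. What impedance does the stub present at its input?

λ = v/f = 0.64·c / 2.66 GHz = 0.0722 m
βl = 2π·l/λ = 2π × 0.295 = 106°
tan(βl) = -3.43
For a short-circuited stub, Z_in = jZ_0·tan(βl)

Z_in ≈ −j1250 Ω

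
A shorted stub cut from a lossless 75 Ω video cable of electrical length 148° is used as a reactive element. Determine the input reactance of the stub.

X_in ≈ -46.9 Ω (capacitive)

tan(βl) = -0.625
For a shorted stub, Z_in = jZ_0·tan(βl)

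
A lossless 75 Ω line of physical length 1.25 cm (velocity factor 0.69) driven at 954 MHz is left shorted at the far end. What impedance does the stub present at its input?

Z_in ≈ +j28.4 Ω

λ = v/f = 0.69·c / 954 MHz = 0.217 m
βl = 2π·l/λ = 2π × 0.0576 = 20.7°
tan(βl) = 0.379
For a shorted stub, Z_in = jZ_0·tan(βl)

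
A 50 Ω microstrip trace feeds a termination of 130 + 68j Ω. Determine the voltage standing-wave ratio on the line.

Γ = (Z_L − Z_0)/(Z_L + Z_0) = (80 + j68)/(180 + j68)
|Γ| = 105/192 = 0.546
VSWR = (1 + |Γ|)/(1 − |Γ|) = 1.55/0.454

VSWR ≈ 3.4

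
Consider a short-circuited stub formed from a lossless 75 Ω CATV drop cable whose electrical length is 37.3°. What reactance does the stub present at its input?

X_in ≈ 57.1 Ω (inductive)

tan(βl) = 0.762
For a short-circuited stub, Z_in = jZ_0·tan(βl)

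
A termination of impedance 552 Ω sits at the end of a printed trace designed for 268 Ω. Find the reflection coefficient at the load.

Γ = 0.346

Γ = (Z_L − Z_0)/(Z_L + Z_0) = (552 − 268)/(552 + 268) = 284/820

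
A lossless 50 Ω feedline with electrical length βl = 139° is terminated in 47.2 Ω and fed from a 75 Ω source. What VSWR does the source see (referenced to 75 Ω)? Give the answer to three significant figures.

VSWR ≈ 1.52

tan(βl) = -0.869
Z_in = Z_0·(Z_L + jZ_0·tanβl)/(Z_0 + jZ_L·tanβl) = 49.5 − j2.83 Ω
Γ_s = (Z_in − Z_s)/(Z_in + Z_s) = (-25.5 − j2.83)/(125 − j2.83), |Γ_s| = 0.206
VSWR = (1 + |Γ_s|)/(1 − |Γ_s|)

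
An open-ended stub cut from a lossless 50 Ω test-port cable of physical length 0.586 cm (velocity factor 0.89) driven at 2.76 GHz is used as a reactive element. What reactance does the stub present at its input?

λ = v/f = 0.89·c / 2.76 GHz = 0.0967 m
βl = 2π·l/λ = 2π × 0.0606 = 21.8°
tan(βl) = 0.4
For an open-ended stub, Z_in = −jZ_0·cot(βl) = −jZ_0/tan(βl)

X_in ≈ -125 Ω (capacitive)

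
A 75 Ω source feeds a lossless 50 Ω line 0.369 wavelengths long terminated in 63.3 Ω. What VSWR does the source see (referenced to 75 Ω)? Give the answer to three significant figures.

VSWR ≈ 1.63

βl = 2π × 0.369 = 133°
tan(βl) = -1.08
Z_in = Z_0·(Z_L + jZ_0·tanβl)/(Z_0 + jZ_L·tanβl) = 47.8 + j11.3 Ω
Γ_s = (Z_in − Z_s)/(Z_in + Z_s) = (-27.2 + j11.3)/(123 + j11.3), |Γ_s| = 0.239
VSWR = (1 + |Γ_s|)/(1 − |Γ_s|)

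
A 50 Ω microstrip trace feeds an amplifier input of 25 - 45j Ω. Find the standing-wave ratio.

VSWR ≈ 3.86

Γ = (Z_L − Z_0)/(Z_L + Z_0) = (-25 − j45)/(75 − j45)
|Γ| = 51.5/87.5 = 0.589
VSWR = (1 + |Γ|)/(1 − |Γ|) = 1.59/0.411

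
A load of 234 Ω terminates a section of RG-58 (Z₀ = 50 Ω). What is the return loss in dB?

RL ≈ 3.77 dB

Γ = (234 − 50)/(234 + 50) = 0.648
RL = −20·log₁₀|Γ| = −20·log₁₀(0.648)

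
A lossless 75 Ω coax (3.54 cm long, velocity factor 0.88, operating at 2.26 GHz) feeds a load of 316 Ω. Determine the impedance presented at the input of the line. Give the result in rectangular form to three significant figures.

λ = v/f = 0.88·c / 2.26 GHz = 0.117 m
βl = 2π·l/λ = 2π × 0.303 = 109°
tan(βl) = tan(109°) = -2.89
Z_in = Z_0·(Z_L + jZ_0·tanβl)/(Z_0 + jZ_L·tanβl)
     = 75·(316 − j217)/(75 − j913)

Z_in ≈ 19.8 + j24.3 Ω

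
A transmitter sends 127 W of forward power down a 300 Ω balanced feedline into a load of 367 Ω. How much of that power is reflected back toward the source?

Γ = (367 − 300)/(367 + 300) = 0.1
|Γ|² = 0.0101
P_refl = |Γ|²·P_inc = 1.28 W, P_del = (1 − |Γ|²)·P_inc = 126 W

P_reflected ≈ 1.28 W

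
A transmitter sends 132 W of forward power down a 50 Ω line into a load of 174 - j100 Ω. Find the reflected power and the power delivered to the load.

P_reflected ≈ 55.7 W; P_delivered ≈ 76.3 W

|Γ| = |(124 − j100)/(224 − j100)| = 0.649
|Γ|² = 0.422
P_refl = |Γ|²·P_inc = 55.7 W, P_del = (1 − |Γ|²)·P_inc = 76.3 W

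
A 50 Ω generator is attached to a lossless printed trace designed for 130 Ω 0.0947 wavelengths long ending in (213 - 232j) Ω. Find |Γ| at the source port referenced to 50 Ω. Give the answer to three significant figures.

βl = 2π × 0.0947 = 34.1°
tan(βl) = 0.677
Z_in = Z_0·(Z_L + jZ_0·tanβl)/(Z_0 + jZ_L·tanβl) = 50.9 − j90.8 Ω
Γ_s = (Z_in − Z_s)/(Z_in + Z_s) = (0.875 − j90.8)/(101 − j90.8), |Γ_s| = 0.669

|Γ| ≈ 0.669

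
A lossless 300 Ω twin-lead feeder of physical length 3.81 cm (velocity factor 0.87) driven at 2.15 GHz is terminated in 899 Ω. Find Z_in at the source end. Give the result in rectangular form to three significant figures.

λ = v/f = 0.87·c / 2.15 GHz = 0.121 m
βl = 2π·l/λ = 2π × 0.314 = 113°
tan(βl) = tan(113°) = -2.36
Z_in = Z_0·(Z_L + jZ_0·tanβl)/(Z_0 + jZ_L·tanβl)
     = 300·(899 − j707)/(300 − j2120)

Z_in ≈ 116 + j111 Ω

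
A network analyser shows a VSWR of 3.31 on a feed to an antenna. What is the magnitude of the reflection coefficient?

|Γ| ≈ 0.536

|Γ| = (S − 1)/(S + 1) = (3.31 − 1)/(3.31 + 1) = 2.31/4.31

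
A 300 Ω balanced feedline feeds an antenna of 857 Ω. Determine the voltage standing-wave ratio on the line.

For a purely resistive load, VSWR = R_L/Z_0 or Z_0/R_L (whichever > 1) = 857/300

VSWR ≈ 2.86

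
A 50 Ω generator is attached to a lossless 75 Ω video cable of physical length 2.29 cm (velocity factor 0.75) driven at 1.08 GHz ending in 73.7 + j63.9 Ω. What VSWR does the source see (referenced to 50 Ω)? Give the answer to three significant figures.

VSWR ≈ 3.44

λ = v/f = 0.75·c / 1.08 GHz = 0.208 m
βl = 2π·l/λ = 2π × 0.11 = 39.6°
tan(βl) = 0.826
Z_in = Z_0·(Z_L + jZ_0·tanβl)/(Z_0 + jZ_L·tanβl) = 166 − j30.3 Ω
Γ_s = (Z_in − Z_s)/(Z_in + Z_s) = (116 − j30.3)/(216 − j30.3), |Γ_s| = 0.55
VSWR = (1 + |Γ_s|)/(1 − |Γ_s|)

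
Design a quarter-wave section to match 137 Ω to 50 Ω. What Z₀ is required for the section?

Z_qwt ≈ 82.8 Ω

Z_qwt = √(Z_0·R_L) = √(50 × 137) = √6850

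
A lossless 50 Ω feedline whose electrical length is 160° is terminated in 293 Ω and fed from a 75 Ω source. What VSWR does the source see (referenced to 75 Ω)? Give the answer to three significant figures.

tan(βl) = -0.364
Z_in = Z_0·(Z_L + jZ_0·tanβl)/(Z_0 + jZ_L·tanβl) = 59.8 + j109 Ω
Γ_s = (Z_in − Z_s)/(Z_in + Z_s) = (-15.2 + j109)/(135 + j109), |Γ_s| = 0.636
VSWR = (1 + |Γ_s|)/(1 − |Γ_s|)

VSWR ≈ 4.49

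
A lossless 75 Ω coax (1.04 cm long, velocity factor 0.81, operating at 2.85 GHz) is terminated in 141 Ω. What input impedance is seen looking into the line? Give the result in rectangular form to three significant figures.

λ = v/f = 0.81·c / 2.85 GHz = 0.0853 m
βl = 2π·l/λ = 2π × 0.122 = 43.9°
tan(βl) = tan(43.9°) = 0.963
Z_in = Z_0·(Z_L + jZ_0·tanβl)/(Z_0 + jZ_L·tanβl)
     = 75·(141 + j72.2)/(75 + j136)

Z_in ≈ 63.5 − j42.8 Ω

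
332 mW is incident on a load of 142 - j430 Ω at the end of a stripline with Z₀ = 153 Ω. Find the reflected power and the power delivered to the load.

|Γ| = |(-11 − j430)/(295 − j430)| = 0.825
|Γ|² = 0.68
P_refl = |Γ|²·P_inc = 226 mW, P_del = (1 − |Γ|²)·P_inc = 106 mW

P_reflected ≈ 226 mW; P_delivered ≈ 106 mW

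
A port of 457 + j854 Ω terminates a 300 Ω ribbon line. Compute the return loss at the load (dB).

Γ = (157 + j854)/(757 + j854), |Γ| = 0.761
RL = −20·log₁₀|Γ| = −20·log₁₀(0.761)

RL ≈ 2.37 dB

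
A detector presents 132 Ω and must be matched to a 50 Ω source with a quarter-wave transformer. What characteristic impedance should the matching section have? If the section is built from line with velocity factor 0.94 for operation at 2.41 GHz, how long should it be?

Z_qwt = √(Z_0·R_L) = √(50 × 132) = √6600
λ = 0.94·c/f = 0.117 m, so l = λ/4 = 0.0293 m

Z_qwt ≈ 81.2 Ω; length ≈ 2.93 cm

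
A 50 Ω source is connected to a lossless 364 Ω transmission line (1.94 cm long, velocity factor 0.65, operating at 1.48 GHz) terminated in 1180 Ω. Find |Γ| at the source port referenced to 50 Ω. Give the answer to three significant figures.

|Γ| ≈ 0.821

λ = v/f = 0.65·c / 1.48 GHz = 0.132 m
βl = 2π·l/λ = 2π × 0.147 = 53°
tan(βl) = 1.33
Z_in = Z_0·(Z_L + jZ_0·tanβl)/(Z_0 + jZ_L·tanβl) = 167 − j235 Ω
Γ_s = (Z_in − Z_s)/(Z_in + Z_s) = (117 − j235)/(217 − j235), |Γ_s| = 0.821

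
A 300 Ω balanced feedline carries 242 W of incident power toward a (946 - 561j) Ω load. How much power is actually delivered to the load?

P_delivered ≈ 147 W

|Γ| = |(646 − j561)/(1246 − j561)| = 0.626
|Γ|² = 0.392
P_refl = |Γ|²·P_inc = 94.9 W, P_del = (1 − |Γ|²)·P_inc = 147 W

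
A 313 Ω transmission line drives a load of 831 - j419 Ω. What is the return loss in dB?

RL ≈ 5.24 dB

Γ = (518 − j419)/(1144 − j419), |Γ| = 0.547
RL = −20·log₁₀|Γ| = −20·log₁₀(0.547)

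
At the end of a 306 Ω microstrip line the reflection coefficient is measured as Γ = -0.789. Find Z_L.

Z_L = Z_0·(1 + Γ)/(1 − Γ) = 306·(0.211)/(1.79)

Z_L ≈ 36.1 Ω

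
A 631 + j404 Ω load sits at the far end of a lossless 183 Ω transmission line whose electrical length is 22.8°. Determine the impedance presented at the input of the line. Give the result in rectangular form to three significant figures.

tan(βl) = tan(22.8°) = 0.42
Z_in = Z_0·(Z_L + jZ_0·tanβl)/(Z_0 + jZ_L·tanβl)
     = 183·(631 + j481)/(13.2 + j265)

Z_in ≈ 353 − j418 Ω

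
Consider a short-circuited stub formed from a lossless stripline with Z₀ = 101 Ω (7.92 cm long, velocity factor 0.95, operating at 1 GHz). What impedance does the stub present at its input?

Z_in ≈ −j570 Ω

λ = v/f = 0.95·c / 1 GHz = 0.285 m
βl = 2π·l/λ = 2π × 0.278 = 100°
tan(βl) = -5.65
For a short-circuited stub, Z_in = jZ_0·tan(βl)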